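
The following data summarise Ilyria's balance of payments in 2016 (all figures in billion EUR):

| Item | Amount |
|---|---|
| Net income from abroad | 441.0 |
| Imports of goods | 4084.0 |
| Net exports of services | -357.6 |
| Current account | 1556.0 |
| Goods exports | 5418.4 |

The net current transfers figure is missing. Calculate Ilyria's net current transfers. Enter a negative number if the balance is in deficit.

Current account = goods balance + services balance + net primary income + net secondary income
Sum of the known components = 1417.8
Net current transfers = CA - (known components) = 1556.0 - 1417.8 = 138.2

138.2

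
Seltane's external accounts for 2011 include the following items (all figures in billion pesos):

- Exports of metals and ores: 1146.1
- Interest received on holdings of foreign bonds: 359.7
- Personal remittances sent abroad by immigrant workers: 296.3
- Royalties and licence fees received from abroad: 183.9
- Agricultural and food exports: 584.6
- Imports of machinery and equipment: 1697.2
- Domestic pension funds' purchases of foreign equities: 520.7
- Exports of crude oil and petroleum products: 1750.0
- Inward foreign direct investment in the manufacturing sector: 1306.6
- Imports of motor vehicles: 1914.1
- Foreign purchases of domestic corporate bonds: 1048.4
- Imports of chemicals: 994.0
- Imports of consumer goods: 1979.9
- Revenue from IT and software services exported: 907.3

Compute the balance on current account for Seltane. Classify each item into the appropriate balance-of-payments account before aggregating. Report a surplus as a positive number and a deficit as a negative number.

Goods: -1697.2 + 1750.0 - 994.0 + 1146.1 - 1914.1 + 584.6 - 1979.9 = -3104.5
Services: 907.3 + 183.9 = 1091.2
Primary income: 359.7
Secondary income: -296.3
Current account = (-3104.5) + 1091.2 + 359.7 + (-296.3) = -1949.9
(Excluded from the current account — financial account: domestic pension funds' purchases of foreign equities 520.7, inward foreign direct investment in the manufacturing sector 1306.6, foreign purchases of domestic corporate bonds 1048.4.)

-1949.9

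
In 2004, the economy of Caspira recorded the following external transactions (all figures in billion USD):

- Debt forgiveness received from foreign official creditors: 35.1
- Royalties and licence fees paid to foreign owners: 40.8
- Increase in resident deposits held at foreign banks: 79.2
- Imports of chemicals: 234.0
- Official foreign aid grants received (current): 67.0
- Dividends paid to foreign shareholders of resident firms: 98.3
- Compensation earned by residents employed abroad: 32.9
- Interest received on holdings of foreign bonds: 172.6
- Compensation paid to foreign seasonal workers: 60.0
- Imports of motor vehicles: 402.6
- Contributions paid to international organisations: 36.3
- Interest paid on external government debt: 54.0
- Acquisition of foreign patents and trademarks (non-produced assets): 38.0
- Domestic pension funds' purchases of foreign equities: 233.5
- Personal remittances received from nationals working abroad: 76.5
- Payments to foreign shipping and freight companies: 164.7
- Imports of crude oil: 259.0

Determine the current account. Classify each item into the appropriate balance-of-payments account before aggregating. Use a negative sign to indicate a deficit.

-1000.7

Goods: -234.0 - 402.6 - 259.0 = -895.6
Services: -164.7 - 40.8 = -205.5
Primary income: -60.0 - 54.0 + 32.9 - 98.3 + 172.6 = -6.8
Secondary income: -36.3 + 67.0 + 76.5 = 107.2
Current account = (-895.6) + (-205.5) + (-6.8) + 107.2 = -1000.7
(Excluded from the current account — capital account: debt forgiveness received from foreign official creditors 35.1, acquisition of foreign patents and trademarks (non-produced assets) 38.0; financial account: increase in resident deposits held at foreign banks 79.2, domestic pension funds' purchases of foreign equities 233.5.)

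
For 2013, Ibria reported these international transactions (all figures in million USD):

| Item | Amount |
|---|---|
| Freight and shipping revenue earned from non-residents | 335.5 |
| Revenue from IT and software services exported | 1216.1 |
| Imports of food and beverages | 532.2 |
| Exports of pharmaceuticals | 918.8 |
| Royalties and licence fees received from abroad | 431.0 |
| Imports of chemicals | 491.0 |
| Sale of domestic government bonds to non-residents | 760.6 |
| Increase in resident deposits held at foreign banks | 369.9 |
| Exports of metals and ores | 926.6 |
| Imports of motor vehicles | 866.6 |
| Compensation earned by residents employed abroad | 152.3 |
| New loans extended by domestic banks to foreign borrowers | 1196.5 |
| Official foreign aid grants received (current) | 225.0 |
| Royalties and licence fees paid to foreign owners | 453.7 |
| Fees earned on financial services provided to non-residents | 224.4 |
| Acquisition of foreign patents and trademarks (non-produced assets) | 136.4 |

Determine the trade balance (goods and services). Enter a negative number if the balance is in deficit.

1708.9

Goods: -532.2 - 866.6 - 491.0 + 926.6 + 918.8 = -44.4
Services: 1216.1 + 335.5 - 453.7 + 431.0 + 224.4 = 1753.3
Trade balance = -44.4 + 1753.3 = 1708.9
(Excluded from the trade balance — financial account: sale of domestic government bonds to non-residents 760.6, increase in resident deposits held at foreign banks 369.9, new loans extended by domestic banks to foreign borrowers 1196.5; primary income: compensation earned by residents employed abroad 152.3; secondary income: official foreign aid grants received (current) 225.0; capital account: acquisition of foreign patents and trademarks (non-produced assets) 136.4.)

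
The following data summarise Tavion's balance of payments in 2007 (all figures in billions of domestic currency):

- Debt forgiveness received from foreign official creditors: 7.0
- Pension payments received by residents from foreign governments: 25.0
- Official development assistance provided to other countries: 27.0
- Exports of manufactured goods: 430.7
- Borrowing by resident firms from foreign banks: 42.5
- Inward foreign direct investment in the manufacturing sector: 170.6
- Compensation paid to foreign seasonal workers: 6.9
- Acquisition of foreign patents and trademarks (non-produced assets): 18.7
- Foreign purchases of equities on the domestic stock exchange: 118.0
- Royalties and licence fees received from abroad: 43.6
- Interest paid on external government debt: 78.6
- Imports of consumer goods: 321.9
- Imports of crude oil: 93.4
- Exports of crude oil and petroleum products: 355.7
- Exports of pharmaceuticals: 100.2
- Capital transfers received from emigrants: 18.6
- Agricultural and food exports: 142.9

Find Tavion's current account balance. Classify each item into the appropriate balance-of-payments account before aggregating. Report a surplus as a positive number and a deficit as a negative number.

Goods: 142.9 - 93.4 + 430.7 + 355.7 - 321.9 + 100.2 = 614.2
Services: 43.6
Primary income: -6.9 - 78.6 = -85.5
Secondary income: -27.0 + 25.0 = -2.0
Current account = 614.2 + 43.6 + (-85.5) + (-2.0) = 570.3
(Excluded from the current account — capital account: debt forgiveness received from foreign official creditors 7.0, acquisition of foreign patents and trademarks (non-produced assets) 18.7, capital transfers received from emigrants 18.6; financial account: borrowing by resident firms from foreign banks 42.5, inward foreign direct investment in the manufacturing sector 170.6, foreign purchases of equities on the domestic stock exchange 118.0.)

570.3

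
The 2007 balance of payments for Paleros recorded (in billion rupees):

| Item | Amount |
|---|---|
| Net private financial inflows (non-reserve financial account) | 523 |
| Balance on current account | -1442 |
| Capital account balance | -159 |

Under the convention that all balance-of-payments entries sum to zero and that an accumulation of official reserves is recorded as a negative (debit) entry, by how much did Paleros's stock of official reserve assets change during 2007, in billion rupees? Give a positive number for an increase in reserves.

Official reserve transactions balance = -((-1442) + (-159) + 523) = 1078
An accumulation of reserves is recorded as a debit (negative entry), so the change in the stock of reserves is the negative of that balance.
Change in official reserves = -(1078) = -1078

-1078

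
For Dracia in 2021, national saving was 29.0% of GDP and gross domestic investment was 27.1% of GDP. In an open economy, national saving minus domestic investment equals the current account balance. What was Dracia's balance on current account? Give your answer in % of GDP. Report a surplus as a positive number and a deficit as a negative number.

1.9

S - I = CA (net lending to the rest of the world).
CA = S - I = 29.0 - 27.1 = 1.9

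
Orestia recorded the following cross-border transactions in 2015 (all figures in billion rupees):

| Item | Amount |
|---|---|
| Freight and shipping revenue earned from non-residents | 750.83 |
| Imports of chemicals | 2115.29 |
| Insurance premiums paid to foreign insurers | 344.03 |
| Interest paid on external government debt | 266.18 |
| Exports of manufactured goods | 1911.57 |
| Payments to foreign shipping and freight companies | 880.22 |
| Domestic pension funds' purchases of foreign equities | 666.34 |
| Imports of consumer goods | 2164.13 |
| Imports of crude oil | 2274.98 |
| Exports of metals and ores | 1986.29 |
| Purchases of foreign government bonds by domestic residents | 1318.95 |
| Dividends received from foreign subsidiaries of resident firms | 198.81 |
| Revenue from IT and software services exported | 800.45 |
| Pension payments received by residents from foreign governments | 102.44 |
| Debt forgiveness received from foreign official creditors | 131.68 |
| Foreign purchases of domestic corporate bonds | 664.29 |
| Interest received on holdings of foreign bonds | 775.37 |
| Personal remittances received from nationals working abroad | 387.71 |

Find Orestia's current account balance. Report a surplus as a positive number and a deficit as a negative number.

-1131.36

Goods: -2164.13 - 2274.98 + 1986.29 + 1911.57 - 2115.29 = -2656.54
Services: -344.03 + 750.83 - 880.22 + 800.45 = 327.03
Primary income: 198.81 + 775.37 - 266.18 = 708.00
Secondary income: 387.71 + 102.44 = 490.15
Current account = (-2656.54) + 327.03 + 708.00 + 490.15 = -1131.36
(Excluded from the current account — financial account: domestic pension funds' purchases of foreign equities 666.34, purchases of foreign government bonds by domestic residents 1318.95, foreign purchases of domestic corporate bonds 664.29; capital account: debt forgiveness received from foreign official creditors 131.68.)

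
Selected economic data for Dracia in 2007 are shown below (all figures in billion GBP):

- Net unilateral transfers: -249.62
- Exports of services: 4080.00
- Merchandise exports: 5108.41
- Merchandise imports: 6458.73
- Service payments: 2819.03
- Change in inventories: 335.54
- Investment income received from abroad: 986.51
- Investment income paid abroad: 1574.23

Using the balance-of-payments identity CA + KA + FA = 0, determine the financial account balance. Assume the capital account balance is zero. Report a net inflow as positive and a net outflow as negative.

926.69

Goods balance = 5108.41 - 6458.73 = -1350.32
Services balance = 4080.00 - 2819.03 = 1260.97
Trade balance (goods + services) = -1350.32 + 1260.97 = -89.35
Net primary income = 986.51 - 1574.23 = -587.72
Net secondary income = -249.62
Current account = -89.35 + (-587.72) + (-249.62) = -926.69
Financial account = -(-926.69) = 926.69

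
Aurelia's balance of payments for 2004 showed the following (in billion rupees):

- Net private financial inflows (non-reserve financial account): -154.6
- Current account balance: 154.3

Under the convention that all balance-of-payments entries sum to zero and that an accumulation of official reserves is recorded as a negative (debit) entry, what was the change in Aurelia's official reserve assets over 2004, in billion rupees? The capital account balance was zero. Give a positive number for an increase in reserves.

-0.3

Official reserve transactions balance = -(154.3 + (-154.6)) = 0.3
An accumulation of reserves is recorded as a debit (negative entry), so the change in the stock of reserves is the negative of that balance.
Change in official reserves = -(0.3) = -0.3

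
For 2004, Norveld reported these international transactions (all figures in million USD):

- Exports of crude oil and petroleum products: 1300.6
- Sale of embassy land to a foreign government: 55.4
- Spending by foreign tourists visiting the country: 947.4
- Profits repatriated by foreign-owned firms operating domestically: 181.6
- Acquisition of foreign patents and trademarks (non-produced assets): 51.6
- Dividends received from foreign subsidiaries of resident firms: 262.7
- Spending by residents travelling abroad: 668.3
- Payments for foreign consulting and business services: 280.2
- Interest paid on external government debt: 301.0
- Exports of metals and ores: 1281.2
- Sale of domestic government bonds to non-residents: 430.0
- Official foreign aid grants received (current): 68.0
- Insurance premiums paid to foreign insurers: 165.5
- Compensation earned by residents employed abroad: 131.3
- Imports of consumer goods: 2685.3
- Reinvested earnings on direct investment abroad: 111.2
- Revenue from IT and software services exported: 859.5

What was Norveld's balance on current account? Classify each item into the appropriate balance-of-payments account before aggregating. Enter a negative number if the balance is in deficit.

680.0

Goods: -2685.3 + 1300.6 + 1281.2 = -103.5
Services: -668.3 - 165.5 - 280.2 + 859.5 + 947.4 = 692.9
Primary income: 111.2 + 131.3 - 301.0 + 262.7 - 181.6 = 22.6
Secondary income: 68.0
Current account = (-103.5) + 692.9 + 22.6 + 68.0 = 680.0
(Excluded from the current account — capital account: sale of embassy land to a foreign government 55.4, acquisition of foreign patents and trademarks (non-produced assets) 51.6; financial account: sale of domestic government bonds to non-residents 430.0.)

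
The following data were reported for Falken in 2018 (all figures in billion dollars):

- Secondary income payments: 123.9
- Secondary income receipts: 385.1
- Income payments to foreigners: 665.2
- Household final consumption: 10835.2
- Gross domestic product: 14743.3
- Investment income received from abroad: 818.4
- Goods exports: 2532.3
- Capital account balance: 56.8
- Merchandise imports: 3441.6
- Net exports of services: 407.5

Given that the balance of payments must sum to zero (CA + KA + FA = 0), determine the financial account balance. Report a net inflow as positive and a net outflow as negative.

Goods balance = 2532.3 - 3441.6 = -909.3
Services balance = 407.5
Trade balance (goods + services) = -909.3 + 407.5 = -501.8
Net primary income = 818.4 - 665.2 = 153.2
Net secondary income = 385.1 - 123.9 = 261.2
Current account = -501.8 + 153.2 + 261.2 = -87.4
Financial account = -(-87.4 + 56.8) = 30.6

30.6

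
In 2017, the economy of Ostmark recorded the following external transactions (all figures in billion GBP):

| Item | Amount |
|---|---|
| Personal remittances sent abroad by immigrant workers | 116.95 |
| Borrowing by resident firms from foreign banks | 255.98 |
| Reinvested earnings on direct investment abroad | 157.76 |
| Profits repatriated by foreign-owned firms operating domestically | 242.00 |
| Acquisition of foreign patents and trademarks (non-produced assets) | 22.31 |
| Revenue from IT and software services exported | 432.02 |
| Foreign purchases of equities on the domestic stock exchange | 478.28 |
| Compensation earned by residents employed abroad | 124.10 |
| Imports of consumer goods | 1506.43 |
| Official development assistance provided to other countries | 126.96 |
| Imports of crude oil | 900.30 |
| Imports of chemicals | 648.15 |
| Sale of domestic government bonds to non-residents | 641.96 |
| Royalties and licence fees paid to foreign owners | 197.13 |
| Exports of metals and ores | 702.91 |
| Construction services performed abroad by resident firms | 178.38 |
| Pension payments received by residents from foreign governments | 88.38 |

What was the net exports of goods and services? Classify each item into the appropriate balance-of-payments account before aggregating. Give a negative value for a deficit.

-1938.70

Goods: -900.30 + 702.91 - 1506.43 - 648.15 = -2351.97
Services: 432.02 + 178.38 - 197.13 = 413.27
Trade balance = -2351.97 + 413.27 = -1938.70
(Excluded from the trade balance — secondary income: personal remittances sent abroad by immigrant workers 116.95, official development assistance provided to other countries 126.96, pension payments received by residents from foreign governments 88.38; financial account: borrowing by resident firms from foreign banks 255.98, foreign purchases of equities on the domestic stock exchange 478.28, sale of domestic government bonds to non-residents 641.96; primary income: reinvested earnings on direct investment abroad 157.76, profits repatriated by foreign-owned firms operating domestically 242.00, compensation earned by residents employed abroad 124.10; capital account: acquisition of foreign patents and trademarks (non-produced assets) 22.31.)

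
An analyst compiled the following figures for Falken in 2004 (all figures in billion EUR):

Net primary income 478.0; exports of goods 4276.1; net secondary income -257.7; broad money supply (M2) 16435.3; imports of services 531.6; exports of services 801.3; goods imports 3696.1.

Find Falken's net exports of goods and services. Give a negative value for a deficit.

Goods balance = 4276.1 - 3696.1 = 580.0
Services balance = 801.3 - 531.6 = 269.7
Trade balance (goods + services) = 580.0 + 269.7 = 849.7

849.7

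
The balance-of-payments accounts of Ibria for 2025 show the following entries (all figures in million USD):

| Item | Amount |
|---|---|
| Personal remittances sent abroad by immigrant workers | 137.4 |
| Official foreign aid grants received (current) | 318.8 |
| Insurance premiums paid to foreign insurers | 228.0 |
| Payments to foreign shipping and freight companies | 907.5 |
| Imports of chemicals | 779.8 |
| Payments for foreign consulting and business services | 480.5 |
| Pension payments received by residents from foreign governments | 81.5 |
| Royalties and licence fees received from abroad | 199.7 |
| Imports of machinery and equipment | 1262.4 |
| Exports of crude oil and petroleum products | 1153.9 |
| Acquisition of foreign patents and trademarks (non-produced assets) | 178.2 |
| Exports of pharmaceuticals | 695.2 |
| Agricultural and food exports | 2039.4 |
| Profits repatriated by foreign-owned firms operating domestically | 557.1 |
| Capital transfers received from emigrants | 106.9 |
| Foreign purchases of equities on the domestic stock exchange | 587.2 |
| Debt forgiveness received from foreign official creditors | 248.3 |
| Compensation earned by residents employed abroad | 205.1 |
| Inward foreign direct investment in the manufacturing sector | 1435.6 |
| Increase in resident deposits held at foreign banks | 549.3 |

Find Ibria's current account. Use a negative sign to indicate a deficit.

Goods: -1262.4 + 695.2 + 1153.9 - 779.8 + 2039.4 = 1846.3
Services: -907.5 + 199.7 - 228.0 - 480.5 = -1416.3
Primary income: 205.1 - 557.1 = -352.0
Secondary income: 318.8 - 137.4 + 81.5 = 262.9
Current account = 1846.3 + (-1416.3) + (-352.0) + 262.9 = 340.9
(Excluded from the current account — capital account: acquisition of foreign patents and trademarks (non-produced assets) 178.2, capital transfers received from emigrants 106.9, debt forgiveness received from foreign official creditors 248.3; financial account: foreign purchases of equities on the domestic stock exchange 587.2, inward foreign direct investment in the manufacturing sector 1435.6, increase in resident deposits held at foreign banks 549.3.)

340.9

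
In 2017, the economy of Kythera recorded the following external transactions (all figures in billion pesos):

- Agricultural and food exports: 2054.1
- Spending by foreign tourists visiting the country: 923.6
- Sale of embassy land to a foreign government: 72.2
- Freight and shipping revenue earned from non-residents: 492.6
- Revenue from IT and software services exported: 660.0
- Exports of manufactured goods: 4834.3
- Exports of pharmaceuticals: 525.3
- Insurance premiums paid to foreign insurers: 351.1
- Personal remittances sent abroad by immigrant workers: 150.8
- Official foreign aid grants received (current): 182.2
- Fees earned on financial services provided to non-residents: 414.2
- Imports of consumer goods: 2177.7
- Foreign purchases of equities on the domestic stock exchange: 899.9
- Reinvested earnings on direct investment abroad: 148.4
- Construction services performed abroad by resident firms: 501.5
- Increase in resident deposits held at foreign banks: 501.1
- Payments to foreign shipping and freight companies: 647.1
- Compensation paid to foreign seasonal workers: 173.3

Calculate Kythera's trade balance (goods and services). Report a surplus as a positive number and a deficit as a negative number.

Goods: -2177.7 + 2054.1 + 4834.3 + 525.3 = 5236.0
Services: 492.6 + 501.5 - 647.1 + 923.6 - 351.1 + 414.2 + 660.0 = 1993.7
Trade balance = 5236.0 + 1993.7 = 7229.7
(Excluded from the trade balance — capital account: sale of embassy land to a foreign government 72.2; secondary income: personal remittances sent abroad by immigrant workers 150.8, official foreign aid grants received (current) 182.2; financial account: foreign purchases of equities on the domestic stock exchange 899.9, increase in resident deposits held at foreign banks 501.1; primary income: reinvested earnings on direct investment abroad 148.4, compensation paid to foreign seasonal workers 173.3.)

7229.7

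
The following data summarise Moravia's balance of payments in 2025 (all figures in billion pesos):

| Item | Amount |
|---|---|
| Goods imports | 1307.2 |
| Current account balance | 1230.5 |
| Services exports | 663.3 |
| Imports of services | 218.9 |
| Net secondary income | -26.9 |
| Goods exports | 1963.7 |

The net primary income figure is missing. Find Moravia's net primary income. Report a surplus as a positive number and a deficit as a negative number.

Current account = goods balance + services balance + net primary income + net secondary income
Sum of the known components = 1074.0
Net primary income = CA - (known components) = 1230.5 - 1074.0 = 156.5

156.5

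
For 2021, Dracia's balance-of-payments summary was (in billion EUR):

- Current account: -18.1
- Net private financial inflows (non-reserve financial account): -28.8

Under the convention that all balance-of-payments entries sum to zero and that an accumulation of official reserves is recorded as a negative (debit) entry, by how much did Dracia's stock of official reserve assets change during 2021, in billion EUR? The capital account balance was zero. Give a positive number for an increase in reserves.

-46.9

Official reserve transactions balance = -((-18.1) + (-28.8)) = 46.9
An accumulation of reserves is recorded as a debit (negative entry), so the change in the stock of reserves is the negative of that balance.
Change in official reserves = -(46.9) = -46.9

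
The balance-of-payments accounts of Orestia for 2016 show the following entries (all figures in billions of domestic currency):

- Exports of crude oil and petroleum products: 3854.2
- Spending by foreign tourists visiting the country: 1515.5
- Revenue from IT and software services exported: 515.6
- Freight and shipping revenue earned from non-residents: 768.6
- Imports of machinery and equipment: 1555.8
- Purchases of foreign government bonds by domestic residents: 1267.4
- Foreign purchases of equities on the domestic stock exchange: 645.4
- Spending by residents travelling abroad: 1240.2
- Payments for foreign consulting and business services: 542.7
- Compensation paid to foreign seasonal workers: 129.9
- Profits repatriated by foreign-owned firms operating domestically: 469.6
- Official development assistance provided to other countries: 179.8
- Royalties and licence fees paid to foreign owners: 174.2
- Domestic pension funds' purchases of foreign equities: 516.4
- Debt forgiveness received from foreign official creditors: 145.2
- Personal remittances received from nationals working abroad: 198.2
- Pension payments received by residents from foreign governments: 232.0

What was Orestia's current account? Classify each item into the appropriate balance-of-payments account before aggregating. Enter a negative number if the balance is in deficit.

2791.9

Goods: 3854.2 - 1555.8 = 2298.4
Services: -174.2 + 515.6 - 542.7 - 1240.2 + 768.6 + 1515.5 = 842.6
Primary income: -469.6 - 129.9 = -599.5
Secondary income: 232.0 - 179.8 + 198.2 = 250.4
Current account = 2298.4 + 842.6 + (-599.5) + 250.4 = 2791.9
(Excluded from the current account — financial account: purchases of foreign government bonds by domestic residents 1267.4, foreign purchases of equities on the domestic stock exchange 645.4, domestic pension funds' purchases of foreign equities 516.4; capital account: debt forgiveness received from foreign official creditors 145.2.)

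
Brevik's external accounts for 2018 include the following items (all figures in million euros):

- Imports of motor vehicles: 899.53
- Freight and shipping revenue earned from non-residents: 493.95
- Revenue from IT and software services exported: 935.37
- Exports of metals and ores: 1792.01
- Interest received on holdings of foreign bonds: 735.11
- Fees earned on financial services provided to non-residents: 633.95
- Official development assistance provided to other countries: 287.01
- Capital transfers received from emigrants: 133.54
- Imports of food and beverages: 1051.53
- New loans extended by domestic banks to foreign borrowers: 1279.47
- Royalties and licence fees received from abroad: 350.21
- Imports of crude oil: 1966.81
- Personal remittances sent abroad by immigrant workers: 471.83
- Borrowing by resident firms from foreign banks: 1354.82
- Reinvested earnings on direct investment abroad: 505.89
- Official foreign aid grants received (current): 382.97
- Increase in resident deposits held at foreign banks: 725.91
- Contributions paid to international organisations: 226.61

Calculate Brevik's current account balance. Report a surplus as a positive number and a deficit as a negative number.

926.14

Goods: 1792.01 - 1051.53 - 899.53 - 1966.81 = -2125.86
Services: 935.37 + 633.95 + 350.21 + 493.95 = 2413.48
Primary income: 505.89 + 735.11 = 1241.00
Secondary income: -287.01 - 226.61 - 471.83 + 382.97 = -602.48
Current account = (-2125.86) + 2413.48 + 1241.00 + (-602.48) = 926.14
(Excluded from the current account — capital account: capital transfers received from emigrants 133.54; financial account: new loans extended by domestic banks to foreign borrowers 1279.47, borrowing by resident firms from foreign banks 1354.82, increase in resident deposits held at foreign banks 725.91.)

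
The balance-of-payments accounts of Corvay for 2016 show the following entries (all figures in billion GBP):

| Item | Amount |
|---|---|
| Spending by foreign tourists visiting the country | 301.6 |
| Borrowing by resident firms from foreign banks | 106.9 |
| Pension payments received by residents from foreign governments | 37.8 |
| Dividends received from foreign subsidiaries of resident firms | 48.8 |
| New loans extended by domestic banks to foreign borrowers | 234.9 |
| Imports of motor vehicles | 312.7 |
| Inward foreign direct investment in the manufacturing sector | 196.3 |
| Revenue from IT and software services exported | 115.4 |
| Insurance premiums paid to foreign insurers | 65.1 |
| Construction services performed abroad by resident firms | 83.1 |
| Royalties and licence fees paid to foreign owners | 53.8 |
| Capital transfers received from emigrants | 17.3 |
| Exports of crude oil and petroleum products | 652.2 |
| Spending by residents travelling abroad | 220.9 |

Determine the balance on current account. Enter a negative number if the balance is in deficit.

586.4

Goods: 652.2 - 312.7 = 339.5
Services: 301.6 + 83.1 - 65.1 - 220.9 - 53.8 + 115.4 = 160.3
Primary income: 48.8
Secondary income: 37.8
Current account = 339.5 + 160.3 + 48.8 + 37.8 = 586.4
(Excluded from the current account — financial account: borrowing by resident firms from foreign banks 106.9, new loans extended by domestic banks to foreign borrowers 234.9, inward foreign direct investment in the manufacturing sector 196.3; capital account: capital transfers received from emigrants 17.3.)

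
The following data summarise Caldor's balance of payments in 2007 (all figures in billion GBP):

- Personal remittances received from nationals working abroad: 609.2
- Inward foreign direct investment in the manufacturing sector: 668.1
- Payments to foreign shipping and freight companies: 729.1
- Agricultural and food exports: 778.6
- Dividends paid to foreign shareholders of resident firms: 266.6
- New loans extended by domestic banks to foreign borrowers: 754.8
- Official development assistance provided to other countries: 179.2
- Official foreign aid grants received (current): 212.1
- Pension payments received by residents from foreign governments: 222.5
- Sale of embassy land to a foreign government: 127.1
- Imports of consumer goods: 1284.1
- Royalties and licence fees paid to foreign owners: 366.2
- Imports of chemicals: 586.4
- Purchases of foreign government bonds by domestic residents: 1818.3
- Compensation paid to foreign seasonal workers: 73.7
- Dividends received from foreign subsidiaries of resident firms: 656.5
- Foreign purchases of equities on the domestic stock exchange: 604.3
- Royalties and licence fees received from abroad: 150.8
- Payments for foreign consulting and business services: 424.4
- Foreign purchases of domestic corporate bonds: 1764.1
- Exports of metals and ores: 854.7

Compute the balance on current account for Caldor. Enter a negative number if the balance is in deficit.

Goods: -1284.1 - 586.4 + 854.7 + 778.6 = -237.2
Services: -366.2 + 150.8 - 729.1 - 424.4 = -1368.9
Primary income: -266.6 - 73.7 + 656.5 = 316.2
Secondary income: 609.2 + 222.5 + 212.1 - 179.2 = 864.6
Current account = (-237.2) + (-1368.9) + 316.2 + 864.6 = -425.3
(Excluded from the current account — financial account: inward foreign direct investment in the manufacturing sector 668.1, new loans extended by domestic banks to foreign borrowers 754.8, purchases of foreign government bonds by domestic residents 1818.3, foreign purchases of equities on the domestic stock exchange 604.3, foreign purchases of domestic corporate bonds 1764.1; capital account: sale of embassy land to a foreign government 127.1.)

-425.3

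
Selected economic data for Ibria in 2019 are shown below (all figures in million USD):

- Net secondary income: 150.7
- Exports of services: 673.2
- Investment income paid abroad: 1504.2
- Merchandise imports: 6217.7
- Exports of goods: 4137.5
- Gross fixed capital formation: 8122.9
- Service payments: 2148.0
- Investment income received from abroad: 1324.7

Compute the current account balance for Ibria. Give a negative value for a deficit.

-3583.8

Goods balance = 4137.5 - 6217.7 = -2080.2
Services balance = 673.2 - 2148.0 = -1474.8
Trade balance (goods + services) = -2080.2 + (-1474.8) = -3555.0
Net primary income = 1324.7 - 1504.2 = -179.5
Net secondary income = 150.7
Current account = -3555.0 + (-179.5) + 150.7 = -3583.8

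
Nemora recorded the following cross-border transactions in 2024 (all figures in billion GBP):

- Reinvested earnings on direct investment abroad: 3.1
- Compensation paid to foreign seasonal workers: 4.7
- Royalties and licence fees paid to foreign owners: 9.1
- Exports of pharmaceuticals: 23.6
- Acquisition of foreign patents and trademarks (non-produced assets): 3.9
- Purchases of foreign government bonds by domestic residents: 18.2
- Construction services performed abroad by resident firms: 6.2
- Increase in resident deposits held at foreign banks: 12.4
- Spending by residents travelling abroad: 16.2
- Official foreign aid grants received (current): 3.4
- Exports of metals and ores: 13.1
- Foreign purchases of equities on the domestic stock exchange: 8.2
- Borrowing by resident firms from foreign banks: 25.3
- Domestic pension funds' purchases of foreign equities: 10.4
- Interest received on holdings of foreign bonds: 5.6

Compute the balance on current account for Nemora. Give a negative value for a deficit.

25.0

Goods: 13.1 + 23.6 = 36.7
Services: -16.2 + 6.2 - 9.1 = -19.1
Primary income: 3.1 + 5.6 - 4.7 = 4.0
Secondary income: 3.4
Current account = 36.7 + (-19.1) + 4.0 + 3.4 = 25.0
(Excluded from the current account — capital account: acquisition of foreign patents and trademarks (non-produced assets) 3.9; financial account: purchases of foreign government bonds by domestic residents 18.2, increase in resident deposits held at foreign banks 12.4, foreign purchases of equities on the domestic stock exchange 8.2, borrowing by resident firms from foreign banks 25.3, domestic pension funds' purchases of foreign equities 10.4.)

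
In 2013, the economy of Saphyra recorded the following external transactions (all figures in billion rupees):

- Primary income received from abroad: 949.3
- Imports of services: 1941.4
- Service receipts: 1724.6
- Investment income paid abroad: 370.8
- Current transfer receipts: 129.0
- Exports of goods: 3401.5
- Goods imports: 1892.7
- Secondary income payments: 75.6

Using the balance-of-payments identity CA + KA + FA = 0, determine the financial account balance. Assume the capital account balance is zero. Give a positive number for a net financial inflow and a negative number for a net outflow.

Goods balance = 3401.5 - 1892.7 = 1508.8
Services balance = 1724.6 - 1941.4 = -216.8
Trade balance (goods + services) = 1508.8 + (-216.8) = 1292.0
Net primary income = 949.3 - 370.8 = 578.5
Net secondary income = 129.0 - 75.6 = 53.4
Current account = 1292.0 + 578.5 + 53.4 = 1923.9
Financial account = -(1923.9) = -1923.9

-1923.9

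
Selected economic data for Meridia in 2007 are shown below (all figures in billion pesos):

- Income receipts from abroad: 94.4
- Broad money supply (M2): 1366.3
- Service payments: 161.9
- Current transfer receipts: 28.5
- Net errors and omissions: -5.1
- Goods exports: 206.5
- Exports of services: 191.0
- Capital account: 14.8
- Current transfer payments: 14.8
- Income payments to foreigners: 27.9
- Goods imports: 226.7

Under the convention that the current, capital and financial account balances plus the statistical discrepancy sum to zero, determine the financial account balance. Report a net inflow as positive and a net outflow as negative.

Goods balance = 206.5 - 226.7 = -20.2
Services balance = 191.0 - 161.9 = 29.1
Trade balance (goods + services) = -20.2 + 29.1 = 8.9
Net primary income = 94.4 - 27.9 = 66.5
Net secondary income = 28.5 - 14.8 = 13.7
Current account = 8.9 + 66.5 + 13.7 = 89.1
Financial account = -(89.1 + 14.8 + (-5.1)) = -98.8

-98.8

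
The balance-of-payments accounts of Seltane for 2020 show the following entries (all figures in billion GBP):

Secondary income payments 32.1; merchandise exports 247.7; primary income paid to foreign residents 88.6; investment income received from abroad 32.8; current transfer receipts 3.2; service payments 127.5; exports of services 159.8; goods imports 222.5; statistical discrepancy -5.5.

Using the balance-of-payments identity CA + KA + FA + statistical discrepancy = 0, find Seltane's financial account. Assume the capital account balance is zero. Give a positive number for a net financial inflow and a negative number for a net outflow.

32.7

Goods balance = 247.7 - 222.5 = 25.2
Services balance = 159.8 - 127.5 = 32.3
Trade balance (goods + services) = 25.2 + 32.3 = 57.5
Net primary income = 32.8 - 88.6 = -55.8
Net secondary income = 3.2 - 32.1 = -28.9
Current account = 57.5 + (-55.8) + (-28.9) = -27.2
Financial account = -(-27.2 + (-5.5)) = 32.7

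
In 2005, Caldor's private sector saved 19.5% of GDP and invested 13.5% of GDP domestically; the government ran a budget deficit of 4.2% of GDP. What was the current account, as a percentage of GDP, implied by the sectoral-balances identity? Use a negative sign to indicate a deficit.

By the sectoral-balances identity, CA = (S_private - I) + (T - G).
Private balance = 19.5 - 13.5 = 6.0
Government balance (T - G) = -4.2
CA = 6.0 + (-4.2) = 1.8

1.8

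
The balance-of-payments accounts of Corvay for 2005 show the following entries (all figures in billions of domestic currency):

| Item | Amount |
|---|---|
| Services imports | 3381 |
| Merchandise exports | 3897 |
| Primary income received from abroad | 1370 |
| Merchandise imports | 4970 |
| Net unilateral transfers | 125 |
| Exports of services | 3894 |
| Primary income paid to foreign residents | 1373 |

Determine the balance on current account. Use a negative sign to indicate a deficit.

-438

Goods balance = 3897 - 4970 = -1073
Services balance = 3894 - 3381 = 513
Trade balance (goods + services) = -1073 + 513 = -560
Net primary income = 1370 - 1373 = -3
Net secondary income = 125
Current account = -560 + (-3) + 125 = -438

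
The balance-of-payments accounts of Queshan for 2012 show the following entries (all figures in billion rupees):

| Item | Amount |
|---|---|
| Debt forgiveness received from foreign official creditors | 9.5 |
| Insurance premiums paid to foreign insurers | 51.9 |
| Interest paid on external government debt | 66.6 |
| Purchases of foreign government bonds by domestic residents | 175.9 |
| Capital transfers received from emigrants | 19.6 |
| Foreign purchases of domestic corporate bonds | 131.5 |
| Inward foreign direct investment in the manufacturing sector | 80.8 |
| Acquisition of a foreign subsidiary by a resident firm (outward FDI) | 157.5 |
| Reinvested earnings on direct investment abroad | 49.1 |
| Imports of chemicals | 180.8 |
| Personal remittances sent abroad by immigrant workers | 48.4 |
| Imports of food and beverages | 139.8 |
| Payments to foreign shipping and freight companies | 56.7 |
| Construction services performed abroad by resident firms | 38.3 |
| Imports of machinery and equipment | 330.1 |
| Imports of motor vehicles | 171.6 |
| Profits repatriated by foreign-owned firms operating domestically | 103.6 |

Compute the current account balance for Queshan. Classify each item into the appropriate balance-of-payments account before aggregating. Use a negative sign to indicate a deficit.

-1062.1

Goods: -139.8 - 180.8 - 171.6 - 330.1 = -822.3
Services: -56.7 + 38.3 - 51.9 = -70.3
Primary income: -66.6 + 49.1 - 103.6 = -121.1
Secondary income: -48.4
Current account = (-822.3) + (-70.3) + (-121.1) + (-48.4) = -1062.1
(Excluded from the current account — capital account: debt forgiveness received from foreign official creditors 9.5, capital transfers received from emigrants 19.6; financial account: purchases of foreign government bonds by domestic residents 175.9, foreign purchases of domestic corporate bonds 131.5, inward foreign direct investment in the manufacturing sector 80.8, acquisition of a foreign subsidiary by a resident firm (outward FDI) 157.5.)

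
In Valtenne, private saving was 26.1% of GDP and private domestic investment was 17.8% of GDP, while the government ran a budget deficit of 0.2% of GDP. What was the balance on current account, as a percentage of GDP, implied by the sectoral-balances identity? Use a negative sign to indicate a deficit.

By the sectoral-balances identity, CA = (S_private - I) + (T - G).
Private balance = 26.1 - 17.8 = 8.3
Government balance (T - G) = -0.2
CA = 8.3 + (-0.2) = 8.1

8.1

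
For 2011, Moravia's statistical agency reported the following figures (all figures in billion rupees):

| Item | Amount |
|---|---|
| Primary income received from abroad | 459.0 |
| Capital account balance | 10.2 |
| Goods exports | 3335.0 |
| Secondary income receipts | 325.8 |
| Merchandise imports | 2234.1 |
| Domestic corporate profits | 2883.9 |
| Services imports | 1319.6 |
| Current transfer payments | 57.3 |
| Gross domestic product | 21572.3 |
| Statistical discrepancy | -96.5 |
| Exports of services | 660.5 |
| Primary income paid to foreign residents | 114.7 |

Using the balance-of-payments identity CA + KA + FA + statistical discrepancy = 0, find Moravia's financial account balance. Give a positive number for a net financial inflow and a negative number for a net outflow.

-968.3

Goods balance = 3335.0 - 2234.1 = 1100.9
Services balance = 660.5 - 1319.6 = -659.1
Trade balance (goods + services) = 1100.9 + (-659.1) = 441.8
Net primary income = 459.0 - 114.7 = 344.3
Net secondary income = 325.8 - 57.3 = 268.5
Current account = 441.8 + 344.3 + 268.5 = 1054.6
Financial account = -(1054.6 + 10.2 + (-96.5)) = -968.3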